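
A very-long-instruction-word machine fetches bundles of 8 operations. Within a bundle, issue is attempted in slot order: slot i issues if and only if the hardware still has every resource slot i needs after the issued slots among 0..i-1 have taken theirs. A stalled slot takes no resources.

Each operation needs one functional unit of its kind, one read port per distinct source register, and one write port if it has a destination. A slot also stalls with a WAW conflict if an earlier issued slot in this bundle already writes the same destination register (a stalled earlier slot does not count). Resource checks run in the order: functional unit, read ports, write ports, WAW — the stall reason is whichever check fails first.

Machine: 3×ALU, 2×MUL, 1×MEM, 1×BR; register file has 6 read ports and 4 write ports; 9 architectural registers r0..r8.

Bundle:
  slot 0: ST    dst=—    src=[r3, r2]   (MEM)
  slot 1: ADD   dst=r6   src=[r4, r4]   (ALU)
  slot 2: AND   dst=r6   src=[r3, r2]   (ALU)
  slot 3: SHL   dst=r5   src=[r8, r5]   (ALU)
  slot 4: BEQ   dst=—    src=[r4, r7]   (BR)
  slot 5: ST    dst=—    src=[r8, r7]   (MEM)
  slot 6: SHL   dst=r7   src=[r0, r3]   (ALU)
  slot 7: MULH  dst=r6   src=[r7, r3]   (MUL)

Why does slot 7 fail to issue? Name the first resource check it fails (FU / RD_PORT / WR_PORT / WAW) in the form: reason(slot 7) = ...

reason(slot 7) = RD_PORT

#0 MEM src=r3,r2 dispatched  <A:3 Mu:2 Ld:0 B:1 rd:4 wr:4>
#1 ALU src=r4,r4 dispatched  <A:2 Mu:2 Ld:0 B:1 rd:3 wr:3>
#2 ALU src=r3,r2 held:WAW  <A:2 Mu:2 Ld:0 B:1 rd:3 wr:3>
#3 ALU src=r8,r5 dispatched  <A:1 Mu:2 Ld:0 B:1 rd:1 wr:2>
#4 BR src=r4,r7 held:RD_PORT  <A:1 Mu:2 Ld:0 B:1 rd:1 wr:2>
#5 MEM src=r8,r7 held:FU  <A:1 Mu:2 Ld:0 B:1 rd:1 wr:2>
#6 ALU src=r0,r3 held:RD_PORT  <A:1 Mu:2 Ld:0 B:1 rd:1 wr:2>
#7 MUL src=r7,r3 held:RD_PORT  <A:1 Mu:2 Ld:0 B:1 rd:1 wr:2>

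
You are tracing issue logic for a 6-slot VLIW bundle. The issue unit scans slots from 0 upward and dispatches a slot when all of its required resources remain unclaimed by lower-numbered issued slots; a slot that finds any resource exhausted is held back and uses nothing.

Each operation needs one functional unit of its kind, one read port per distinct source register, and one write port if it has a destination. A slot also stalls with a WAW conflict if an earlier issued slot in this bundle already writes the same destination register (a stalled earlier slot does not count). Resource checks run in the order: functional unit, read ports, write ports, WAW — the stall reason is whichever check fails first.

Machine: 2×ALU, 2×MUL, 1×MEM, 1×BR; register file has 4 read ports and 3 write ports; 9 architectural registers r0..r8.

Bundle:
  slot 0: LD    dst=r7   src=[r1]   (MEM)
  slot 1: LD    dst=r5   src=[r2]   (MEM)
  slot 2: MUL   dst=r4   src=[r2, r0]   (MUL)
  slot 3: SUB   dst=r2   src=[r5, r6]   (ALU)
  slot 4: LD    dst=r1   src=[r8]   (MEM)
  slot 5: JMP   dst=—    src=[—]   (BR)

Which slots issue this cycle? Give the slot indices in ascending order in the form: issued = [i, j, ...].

issued = [0, 2, 5]

  0. MEM→r7 ⇒ go  {2A/2Mu/0Ld/1B | 3r 2w}
  1. MEM→r5 ⇒ no(FU)  {2A/2Mu/0Ld/1B | 3r 2w}
  2. MUL→r4 ⇒ go  {2A/1Mu/0Ld/1B | 1r 1w}
  3. ALU→r2 ⇒ no(RD_PORT)  {2A/1Mu/0Ld/1B | 1r 1w}
  4. MEM→r1 ⇒ no(FU)  {2A/1Mu/0Ld/1B | 1r 1w}
  5. BR ⇒ go  {2A/1Mu/0Ld/0B | 1r 1w}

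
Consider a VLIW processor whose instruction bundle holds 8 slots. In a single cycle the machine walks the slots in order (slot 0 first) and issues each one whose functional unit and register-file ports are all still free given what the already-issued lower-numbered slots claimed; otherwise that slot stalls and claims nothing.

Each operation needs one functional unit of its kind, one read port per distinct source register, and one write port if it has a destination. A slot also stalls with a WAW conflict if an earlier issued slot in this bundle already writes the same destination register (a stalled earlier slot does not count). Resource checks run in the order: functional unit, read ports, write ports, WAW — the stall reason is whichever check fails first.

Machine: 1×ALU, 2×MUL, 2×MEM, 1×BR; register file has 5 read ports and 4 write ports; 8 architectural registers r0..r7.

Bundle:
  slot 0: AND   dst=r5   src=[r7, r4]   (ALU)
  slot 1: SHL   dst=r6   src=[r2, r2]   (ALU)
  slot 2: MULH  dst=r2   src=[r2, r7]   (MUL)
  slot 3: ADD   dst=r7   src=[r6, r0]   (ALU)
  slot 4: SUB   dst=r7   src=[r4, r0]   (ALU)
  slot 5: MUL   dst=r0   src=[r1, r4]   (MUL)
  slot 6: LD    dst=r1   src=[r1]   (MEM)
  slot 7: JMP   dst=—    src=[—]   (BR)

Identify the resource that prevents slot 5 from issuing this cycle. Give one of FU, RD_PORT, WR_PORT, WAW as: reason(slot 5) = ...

(0) want 1×ALU +2rd +1wr — yes → AL0|MU2|ME2|BR1|rd3|wr3
(1) want 1×ALU +1rd +1wr — FU → AL0|MU2|ME2|BR1|rd3|wr3
(2) want 1×MUL +2rd +1wr — yes → AL0|MU1|ME2|BR1|rd1|wr2
(3) want 1×ALU +2rd +1wr — FU → AL0|MU1|ME2|BR1|rd1|wr2
(4) want 1×ALU +2rd +1wr — FU → AL0|MU1|ME2|BR1|rd1|wr2
(5) want 1×MUL +2rd +1wr — RD_PORT → AL0|MU1|ME2|BR1|rd1|wr2
(6) want 1×MEM +1rd +1wr — yes → AL0|MU1|ME1|BR1|rd0|wr1
(7) want 1×BR +0rd +0wr — yes → AL0|MU1|ME1|BR0|rd0|wr1

reason(slot 5) = RD_PORT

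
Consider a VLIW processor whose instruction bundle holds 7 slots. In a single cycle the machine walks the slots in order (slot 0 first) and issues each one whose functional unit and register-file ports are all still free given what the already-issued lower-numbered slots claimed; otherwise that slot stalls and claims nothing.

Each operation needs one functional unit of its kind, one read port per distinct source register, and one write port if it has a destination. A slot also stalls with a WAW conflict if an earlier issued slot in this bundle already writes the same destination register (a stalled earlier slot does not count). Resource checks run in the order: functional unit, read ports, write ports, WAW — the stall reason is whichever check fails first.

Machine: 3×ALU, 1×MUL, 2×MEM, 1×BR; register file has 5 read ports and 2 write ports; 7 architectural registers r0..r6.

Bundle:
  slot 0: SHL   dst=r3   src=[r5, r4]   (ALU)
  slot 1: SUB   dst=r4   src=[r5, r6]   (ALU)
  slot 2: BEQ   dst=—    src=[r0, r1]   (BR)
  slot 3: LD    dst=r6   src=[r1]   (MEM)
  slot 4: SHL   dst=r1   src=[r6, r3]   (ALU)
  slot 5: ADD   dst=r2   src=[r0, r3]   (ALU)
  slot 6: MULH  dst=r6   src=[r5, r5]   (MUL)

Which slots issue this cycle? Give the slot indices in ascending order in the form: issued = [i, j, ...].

issued = [0, 1]

[0] ALU needs rd=2 wr=1: ok; after: ALU=2 MUL=1 MEM=2 BR=1, R=3, W=1
[1] ALU needs rd=2 wr=1: ok; after: ALU=1 MUL=1 MEM=2 BR=1, R=1, W=0
[2] BR needs rd=2 wr=0: RD_PORT; after: ALU=1 MUL=1 MEM=2 BR=1, R=1, W=0
[3] MEM needs rd=1 wr=1: WR_PORT; after: ALU=1 MUL=1 MEM=2 BR=1, R=1, W=0
[4] ALU needs rd=2 wr=1: RD_PORT; after: ALU=1 MUL=1 MEM=2 BR=1, R=1, W=0
[5] ALU needs rd=2 wr=1: RD_PORT; after: ALU=1 MUL=1 MEM=2 BR=1, R=1, W=0
[6] MUL needs rd=1 wr=1: WR_PORT; after: ALU=1 MUL=1 MEM=2 BR=1, R=1, W=0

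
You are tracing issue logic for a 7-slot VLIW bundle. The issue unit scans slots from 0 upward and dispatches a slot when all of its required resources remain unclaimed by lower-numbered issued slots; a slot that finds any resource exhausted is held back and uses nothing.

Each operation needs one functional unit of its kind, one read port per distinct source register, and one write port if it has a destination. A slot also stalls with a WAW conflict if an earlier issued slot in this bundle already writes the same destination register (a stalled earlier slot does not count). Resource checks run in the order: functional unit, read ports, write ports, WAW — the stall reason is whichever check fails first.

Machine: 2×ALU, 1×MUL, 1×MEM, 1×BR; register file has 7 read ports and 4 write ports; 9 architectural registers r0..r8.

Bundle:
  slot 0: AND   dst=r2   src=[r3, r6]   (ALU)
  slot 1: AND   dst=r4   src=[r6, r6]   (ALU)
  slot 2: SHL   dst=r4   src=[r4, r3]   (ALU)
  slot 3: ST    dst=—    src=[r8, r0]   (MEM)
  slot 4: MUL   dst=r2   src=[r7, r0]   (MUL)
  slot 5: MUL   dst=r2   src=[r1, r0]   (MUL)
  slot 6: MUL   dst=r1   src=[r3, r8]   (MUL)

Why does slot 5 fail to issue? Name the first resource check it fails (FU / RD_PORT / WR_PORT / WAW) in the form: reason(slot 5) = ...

  0. ALU→r2 ⇒ go  {1A/1Mu/1Ld/1B | 5r 3w}
  1. ALU→r4 ⇒ go  {0A/1Mu/1Ld/1B | 4r 2w}
  2. ALU→r4 ⇒ no(FU)  {0A/1Mu/1Ld/1B | 4r 2w}
  3. MEM ⇒ go  {0A/1Mu/0Ld/1B | 2r 2w}
  4. MUL→r2 ⇒ no(WAW)  {0A/1Mu/0Ld/1B | 2r 2w}
  5. MUL→r2 ⇒ no(WAW)  {0A/1Mu/0Ld/1B | 2r 2w}
  6. MUL→r1 ⇒ go  {0A/0Mu/0Ld/1B | 0r 1w}

reason(slot 5) = WAW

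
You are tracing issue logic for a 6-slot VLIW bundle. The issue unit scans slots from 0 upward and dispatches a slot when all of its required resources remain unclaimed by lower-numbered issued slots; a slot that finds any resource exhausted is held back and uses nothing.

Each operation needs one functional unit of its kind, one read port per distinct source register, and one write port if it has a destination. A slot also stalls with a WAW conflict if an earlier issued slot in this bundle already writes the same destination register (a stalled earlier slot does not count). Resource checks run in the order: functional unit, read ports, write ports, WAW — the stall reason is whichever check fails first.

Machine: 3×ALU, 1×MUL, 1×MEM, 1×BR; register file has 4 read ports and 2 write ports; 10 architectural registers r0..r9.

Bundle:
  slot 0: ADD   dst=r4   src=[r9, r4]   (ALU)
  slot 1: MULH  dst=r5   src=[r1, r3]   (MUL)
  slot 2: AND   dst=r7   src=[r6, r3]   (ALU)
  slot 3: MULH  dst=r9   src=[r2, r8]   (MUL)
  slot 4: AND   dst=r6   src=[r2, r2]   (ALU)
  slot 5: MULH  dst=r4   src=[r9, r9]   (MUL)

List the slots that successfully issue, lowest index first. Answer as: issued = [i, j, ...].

issued = [0, 1]

#0 ALU src=r9,r4 dispatched  <A:2 Mu:1 Ld:1 B:1 rd:2 wr:1>
#1 MUL src=r1,r3 dispatched  <A:2 Mu:0 Ld:1 B:1 rd:0 wr:0>
#2 ALU src=r6,r3 held:RD_PORT  <A:2 Mu:0 Ld:1 B:1 rd:0 wr:0>
#3 MUL src=r2,r8 held:FU  <A:2 Mu:0 Ld:1 B:1 rd:0 wr:0>
#4 ALU src=r2,r2 held:RD_PORT  <A:2 Mu:0 Ld:1 B:1 rd:0 wr:0>
#5 MUL src=r9,r9 held:FU  <A:2 Mu:0 Ld:1 B:1 rd:0 wr:0>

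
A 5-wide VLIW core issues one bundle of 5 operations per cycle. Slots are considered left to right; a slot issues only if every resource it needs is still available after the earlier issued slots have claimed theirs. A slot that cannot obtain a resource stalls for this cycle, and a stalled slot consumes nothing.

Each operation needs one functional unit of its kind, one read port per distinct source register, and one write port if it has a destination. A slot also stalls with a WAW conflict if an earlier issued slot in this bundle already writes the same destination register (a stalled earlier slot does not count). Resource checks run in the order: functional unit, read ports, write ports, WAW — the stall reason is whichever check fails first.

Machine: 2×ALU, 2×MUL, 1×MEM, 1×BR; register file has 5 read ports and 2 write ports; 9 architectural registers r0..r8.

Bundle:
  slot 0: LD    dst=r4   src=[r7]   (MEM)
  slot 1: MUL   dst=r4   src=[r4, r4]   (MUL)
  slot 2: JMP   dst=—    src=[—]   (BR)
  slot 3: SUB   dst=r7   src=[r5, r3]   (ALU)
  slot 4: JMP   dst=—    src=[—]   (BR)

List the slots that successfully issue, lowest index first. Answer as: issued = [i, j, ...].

issued = [0, 2, 3]

slot 0 (MEM): ISSUE — free A2,Mu2,Ld0,B1 rp4 wp1
slot 1 (MUL): stall WAW — free A2,Mu2,Ld0,B1 rp4 wp1
slot 2 (BR): ISSUE — free A2,Mu2,Ld0,B0 rp4 wp1
slot 3 (ALU): ISSUE — free A1,Mu2,Ld0,B0 rp2 wp0
slot 4 (BR): stall FU — free A1,Mu2,Ld0,B0 rp2 wp0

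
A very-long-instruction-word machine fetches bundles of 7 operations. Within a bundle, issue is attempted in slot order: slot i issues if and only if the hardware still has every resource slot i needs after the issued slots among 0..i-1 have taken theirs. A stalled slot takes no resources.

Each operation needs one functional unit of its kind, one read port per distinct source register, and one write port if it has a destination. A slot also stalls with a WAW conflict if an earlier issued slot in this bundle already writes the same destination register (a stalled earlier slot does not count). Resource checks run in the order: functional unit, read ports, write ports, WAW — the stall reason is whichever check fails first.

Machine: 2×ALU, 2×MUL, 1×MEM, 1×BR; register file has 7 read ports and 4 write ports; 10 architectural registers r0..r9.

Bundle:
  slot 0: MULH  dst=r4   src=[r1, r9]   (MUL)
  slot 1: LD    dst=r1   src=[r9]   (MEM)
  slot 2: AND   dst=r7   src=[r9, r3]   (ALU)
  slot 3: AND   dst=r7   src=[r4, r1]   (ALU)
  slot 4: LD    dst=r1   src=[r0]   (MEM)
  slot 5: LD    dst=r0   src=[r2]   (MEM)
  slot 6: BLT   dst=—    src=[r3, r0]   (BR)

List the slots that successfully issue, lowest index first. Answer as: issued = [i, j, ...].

#0 MUL src=r1,r9 dispatched  <A:2 Mu:1 Ld:1 B:1 rd:5 wr:3>
#1 MEM src=r9 dispatched  <A:2 Mu:1 Ld:0 B:1 rd:4 wr:2>
#2 ALU src=r9,r3 dispatched  <A:1 Mu:1 Ld:0 B:1 rd:2 wr:1>
#3 ALU src=r4,r1 held:WAW  <A:1 Mu:1 Ld:0 B:1 rd:2 wr:1>
#4 MEM src=r0 held:FU  <A:1 Mu:1 Ld:0 B:1 rd:2 wr:1>
#5 MEM src=r2 held:FU  <A:1 Mu:1 Ld:0 B:1 rd:2 wr:1>
#6 BR src=r3,r0 dispatched  <A:1 Mu:1 Ld:0 B:0 rd:0 wr:1>

issued = [0, 1, 2, 6]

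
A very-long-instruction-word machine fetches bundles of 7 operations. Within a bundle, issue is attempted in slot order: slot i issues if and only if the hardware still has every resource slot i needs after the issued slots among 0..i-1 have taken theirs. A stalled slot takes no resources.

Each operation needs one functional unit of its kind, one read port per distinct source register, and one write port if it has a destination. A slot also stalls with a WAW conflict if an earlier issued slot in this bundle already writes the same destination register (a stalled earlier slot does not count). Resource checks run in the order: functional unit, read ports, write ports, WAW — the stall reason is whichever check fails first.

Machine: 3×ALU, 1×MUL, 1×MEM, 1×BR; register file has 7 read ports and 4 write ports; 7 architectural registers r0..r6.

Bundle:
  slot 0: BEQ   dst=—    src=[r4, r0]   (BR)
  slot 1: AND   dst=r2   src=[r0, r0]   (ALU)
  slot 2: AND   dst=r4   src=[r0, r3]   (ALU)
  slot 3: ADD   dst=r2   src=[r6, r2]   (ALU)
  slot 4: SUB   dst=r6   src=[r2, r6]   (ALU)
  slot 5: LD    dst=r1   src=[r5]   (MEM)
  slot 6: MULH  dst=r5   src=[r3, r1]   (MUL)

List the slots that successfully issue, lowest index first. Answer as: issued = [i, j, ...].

#0 BR src=r4,r0 dispatched  <A:3 Mu:1 Ld:1 B:0 rd:5 wr:4>
#1 ALU src=r0,r0 dispatched  <A:2 Mu:1 Ld:1 B:0 rd:4 wr:3>
#2 ALU src=r0,r3 dispatched  <A:1 Mu:1 Ld:1 B:0 rd:2 wr:2>
#3 ALU src=r6,r2 held:WAW  <A:1 Mu:1 Ld:1 B:0 rd:2 wr:2>
#4 ALU src=r2,r6 dispatched  <A:0 Mu:1 Ld:1 B:0 rd:0 wr:1>
#5 MEM src=r5 held:RD_PORT  <A:0 Mu:1 Ld:1 B:0 rd:0 wr:1>
#6 MUL src=r3,r1 held:RD_PORT  <A:0 Mu:1 Ld:1 B:0 rd:0 wr:1>

issued = [0, 1, 2, 4]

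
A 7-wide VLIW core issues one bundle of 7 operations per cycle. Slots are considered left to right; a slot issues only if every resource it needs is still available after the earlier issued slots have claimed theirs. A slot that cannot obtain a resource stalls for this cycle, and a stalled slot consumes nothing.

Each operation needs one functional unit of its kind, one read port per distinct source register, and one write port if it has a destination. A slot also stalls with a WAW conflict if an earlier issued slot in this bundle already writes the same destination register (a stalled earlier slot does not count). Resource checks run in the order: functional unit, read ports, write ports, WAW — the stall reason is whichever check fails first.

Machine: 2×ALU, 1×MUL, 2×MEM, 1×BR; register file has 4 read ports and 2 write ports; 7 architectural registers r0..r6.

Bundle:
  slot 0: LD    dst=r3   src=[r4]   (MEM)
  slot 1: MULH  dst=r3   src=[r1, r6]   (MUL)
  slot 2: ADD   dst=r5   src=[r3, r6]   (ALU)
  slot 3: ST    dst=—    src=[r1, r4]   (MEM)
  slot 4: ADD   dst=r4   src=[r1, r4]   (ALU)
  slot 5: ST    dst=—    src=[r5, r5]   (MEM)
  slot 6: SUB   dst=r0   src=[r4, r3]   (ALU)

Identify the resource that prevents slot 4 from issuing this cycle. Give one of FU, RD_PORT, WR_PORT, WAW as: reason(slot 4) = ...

#0 MEM src=r4 dispatched  <A:2 Mu:1 Ld:1 B:1 rd:3 wr:1>
#1 MUL src=r1,r6 held:WAW  <A:2 Mu:1 Ld:1 B:1 rd:3 wr:1>
#2 ALU src=r3,r6 dispatched  <A:1 Mu:1 Ld:1 B:1 rd:1 wr:0>
#3 MEM src=r1,r4 held:RD_PORT  <A:1 Mu:1 Ld:1 B:1 rd:1 wr:0>
#4 ALU src=r1,r4 held:RD_PORT  <A:1 Mu:1 Ld:1 B:1 rd:1 wr:0>
#5 MEM src=r5,r5 dispatched  <A:1 Mu:1 Ld:0 B:1 rd:0 wr:0>
#6 ALU src=r4,r3 held:RD_PORT  <A:1 Mu:1 Ld:0 B:1 rd:0 wr:0>

reason(slot 4) = RD_PORT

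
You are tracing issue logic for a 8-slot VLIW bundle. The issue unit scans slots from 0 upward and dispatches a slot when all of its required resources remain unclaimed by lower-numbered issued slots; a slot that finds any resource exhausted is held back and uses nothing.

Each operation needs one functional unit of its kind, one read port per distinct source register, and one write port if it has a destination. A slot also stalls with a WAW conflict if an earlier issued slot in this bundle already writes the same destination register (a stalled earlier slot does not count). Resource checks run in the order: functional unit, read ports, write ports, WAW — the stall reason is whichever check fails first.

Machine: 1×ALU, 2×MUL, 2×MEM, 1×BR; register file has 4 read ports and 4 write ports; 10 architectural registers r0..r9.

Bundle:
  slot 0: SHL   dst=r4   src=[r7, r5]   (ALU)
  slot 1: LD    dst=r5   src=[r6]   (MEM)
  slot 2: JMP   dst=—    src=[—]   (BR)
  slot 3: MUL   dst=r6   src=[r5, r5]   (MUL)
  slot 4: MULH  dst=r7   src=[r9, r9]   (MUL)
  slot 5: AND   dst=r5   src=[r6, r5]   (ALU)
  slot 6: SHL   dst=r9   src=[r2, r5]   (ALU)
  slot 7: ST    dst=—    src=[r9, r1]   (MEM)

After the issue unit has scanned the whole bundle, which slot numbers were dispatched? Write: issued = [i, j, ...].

(0) want 1×ALU +2rd +1wr — yes → AL0|MU2|ME2|BR1|rd2|wr3
(1) want 1×MEM +1rd +1wr — yes → AL0|MU2|ME1|BR1|rd1|wr2
(2) want 1×BR +0rd +0wr — yes → AL0|MU2|ME1|BR0|rd1|wr2
(3) want 1×MUL +1rd +1wr — yes → AL0|MU1|ME1|BR0|rd0|wr1
(4) want 1×MUL +1rd +1wr — RD_PORT → AL0|MU1|ME1|BR0|rd0|wr1
(5) want 1×ALU +2rd +1wr — FU → AL0|MU1|ME1|BR0|rd0|wr1
(6) want 1×ALU +2rd +1wr — FU → AL0|MU1|ME1|BR0|rd0|wr1
(7) want 1×MEM +2rd +0wr — RD_PORT → AL0|MU1|ME1|BR0|rd0|wr1

issued = [0, 1, 2, 3]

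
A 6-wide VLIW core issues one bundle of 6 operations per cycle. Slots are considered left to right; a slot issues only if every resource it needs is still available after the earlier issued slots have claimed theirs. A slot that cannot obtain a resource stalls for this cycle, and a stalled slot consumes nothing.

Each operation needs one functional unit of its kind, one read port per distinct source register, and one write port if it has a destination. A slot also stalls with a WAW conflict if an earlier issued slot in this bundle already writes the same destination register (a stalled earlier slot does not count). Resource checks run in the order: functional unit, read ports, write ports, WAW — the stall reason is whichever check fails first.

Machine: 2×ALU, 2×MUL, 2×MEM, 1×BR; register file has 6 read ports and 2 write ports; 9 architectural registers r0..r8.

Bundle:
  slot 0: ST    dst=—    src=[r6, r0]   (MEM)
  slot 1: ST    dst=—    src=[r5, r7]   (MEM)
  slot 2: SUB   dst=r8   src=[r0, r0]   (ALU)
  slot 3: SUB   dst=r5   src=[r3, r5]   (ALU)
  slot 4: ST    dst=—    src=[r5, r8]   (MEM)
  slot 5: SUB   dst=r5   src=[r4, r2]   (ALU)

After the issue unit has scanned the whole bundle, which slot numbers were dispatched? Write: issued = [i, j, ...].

slot 0 (MEM): ISSUE — free A2,Mu2,Ld1,B1 rp4 wp2
slot 1 (MEM): ISSUE — free A2,Mu2,Ld0,B1 rp2 wp2
slot 2 (ALU): ISSUE — free A1,Mu2,Ld0,B1 rp1 wp1
slot 3 (ALU): stall RD_PORT — free A1,Mu2,Ld0,B1 rp1 wp1
slot 4 (MEM): stall FU — free A1,Mu2,Ld0,B1 rp1 wp1
slot 5 (ALU): stall RD_PORT — free A1,Mu2,Ld0,B1 rp1 wp1

issued = [0, 1, 2]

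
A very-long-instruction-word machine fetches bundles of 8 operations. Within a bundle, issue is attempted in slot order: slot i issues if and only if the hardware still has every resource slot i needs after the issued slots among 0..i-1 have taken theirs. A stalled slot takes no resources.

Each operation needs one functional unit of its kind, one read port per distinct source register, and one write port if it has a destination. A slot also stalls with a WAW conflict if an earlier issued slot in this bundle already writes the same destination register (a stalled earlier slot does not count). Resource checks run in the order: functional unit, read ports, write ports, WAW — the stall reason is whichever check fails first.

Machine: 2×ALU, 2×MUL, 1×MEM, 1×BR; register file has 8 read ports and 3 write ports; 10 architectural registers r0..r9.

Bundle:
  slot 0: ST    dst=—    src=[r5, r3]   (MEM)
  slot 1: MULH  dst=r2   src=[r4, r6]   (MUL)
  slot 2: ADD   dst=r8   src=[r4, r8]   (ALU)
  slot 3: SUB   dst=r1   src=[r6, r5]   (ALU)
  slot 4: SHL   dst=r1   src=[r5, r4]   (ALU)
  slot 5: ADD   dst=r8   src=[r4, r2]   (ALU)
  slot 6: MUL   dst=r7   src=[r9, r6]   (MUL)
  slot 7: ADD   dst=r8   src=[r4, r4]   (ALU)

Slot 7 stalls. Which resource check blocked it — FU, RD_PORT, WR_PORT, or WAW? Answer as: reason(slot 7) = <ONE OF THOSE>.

reason(slot 7) = FU

(0) want 1×MEM +2rd +0wr — yes → AL2|MU2|ME0|BR1|rd6|wr3
(1) want 1×MUL +2rd +1wr — yes → AL2|MU1|ME0|BR1|rd4|wr2
(2) want 1×ALU +2rd +1wr — yes → AL1|MU1|ME0|BR1|rd2|wr1
(3) want 1×ALU +2rd +1wr — yes → AL0|MU1|ME0|BR1|rd0|wr0
(4) want 1×ALU +2rd +1wr — FU → AL0|MU1|ME0|BR1|rd0|wr0
(5) want 1×ALU +2rd +1wr — FU → AL0|MU1|ME0|BR1|rd0|wr0
(6) want 1×MUL +2rd +1wr — RD_PORT → AL0|MU1|ME0|BR1|rd0|wr0
(7) want 1×ALU +1rd +1wr — FU → AL0|MU1|ME0|BR1|rd0|wr0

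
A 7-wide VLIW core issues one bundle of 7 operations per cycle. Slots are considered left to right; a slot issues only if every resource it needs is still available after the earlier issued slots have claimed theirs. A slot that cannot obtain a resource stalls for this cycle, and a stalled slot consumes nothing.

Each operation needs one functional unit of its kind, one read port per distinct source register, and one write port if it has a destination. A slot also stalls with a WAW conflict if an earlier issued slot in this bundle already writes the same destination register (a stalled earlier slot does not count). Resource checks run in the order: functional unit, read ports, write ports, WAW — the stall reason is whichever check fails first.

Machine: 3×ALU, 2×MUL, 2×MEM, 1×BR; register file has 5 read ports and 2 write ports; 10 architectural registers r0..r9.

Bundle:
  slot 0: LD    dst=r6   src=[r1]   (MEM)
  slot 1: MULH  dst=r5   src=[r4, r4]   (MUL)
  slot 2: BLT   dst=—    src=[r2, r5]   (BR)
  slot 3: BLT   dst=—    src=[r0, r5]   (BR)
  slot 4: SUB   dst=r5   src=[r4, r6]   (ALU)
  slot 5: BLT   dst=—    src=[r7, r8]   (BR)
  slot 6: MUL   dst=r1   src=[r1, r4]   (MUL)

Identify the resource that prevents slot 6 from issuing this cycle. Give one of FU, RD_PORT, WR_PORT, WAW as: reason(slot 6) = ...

  0. MEM→r6 ⇒ go  {3A/2Mu/1Ld/1B | 4r 1w}
  1. MUL→r5 ⇒ go  {3A/1Mu/1Ld/1B | 3r 0w}
  2. BR ⇒ go  {3A/1Mu/1Ld/0B | 1r 0w}
  3. BR ⇒ no(FU)  {3A/1Mu/1Ld/0B | 1r 0w}
  4. ALU→r5 ⇒ no(RD_PORT)  {3A/1Mu/1Ld/0B | 1r 0w}
  5. BR ⇒ no(FU)  {3A/1Mu/1Ld/0B | 1r 0w}
  6. MUL→r1 ⇒ no(RD_PORT)  {3A/1Mu/1Ld/0B | 1r 0w}

reason(slot 6) = RD_PORT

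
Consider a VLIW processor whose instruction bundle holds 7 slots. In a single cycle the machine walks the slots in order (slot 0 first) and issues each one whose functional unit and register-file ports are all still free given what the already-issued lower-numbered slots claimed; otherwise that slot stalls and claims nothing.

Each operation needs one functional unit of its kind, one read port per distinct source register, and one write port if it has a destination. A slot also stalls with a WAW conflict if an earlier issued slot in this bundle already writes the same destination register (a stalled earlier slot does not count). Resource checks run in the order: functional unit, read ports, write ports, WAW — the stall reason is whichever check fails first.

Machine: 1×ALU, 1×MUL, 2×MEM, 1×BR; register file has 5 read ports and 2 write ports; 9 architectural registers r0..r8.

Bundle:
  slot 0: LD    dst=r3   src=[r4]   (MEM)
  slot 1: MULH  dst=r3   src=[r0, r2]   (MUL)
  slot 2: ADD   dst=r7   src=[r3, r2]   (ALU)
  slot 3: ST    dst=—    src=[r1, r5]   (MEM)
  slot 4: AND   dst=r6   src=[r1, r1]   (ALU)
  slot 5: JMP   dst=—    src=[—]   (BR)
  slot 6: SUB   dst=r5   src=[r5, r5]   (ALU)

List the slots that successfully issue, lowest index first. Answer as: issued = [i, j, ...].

[0] MEM needs rd=1 wr=1: ok; after: ALU=1 MUL=1 MEM=1 BR=1, R=4, W=1
[1] MUL needs rd=2 wr=1: WAW; after: ALU=1 MUL=1 MEM=1 BR=1, R=4, W=1
[2] ALU needs rd=2 wr=1: ok; after: ALU=0 MUL=1 MEM=1 BR=1, R=2, W=0
[3] MEM needs rd=2 wr=0: ok; after: ALU=0 MUL=1 MEM=0 BR=1, R=0, W=0
[4] ALU needs rd=1 wr=1: FU; after: ALU=0 MUL=1 MEM=0 BR=1, R=0, W=0
[5] BR needs rd=0 wr=0: ok; after: ALU=0 MUL=1 MEM=0 BR=0, R=0, W=0
[6] ALU needs rd=1 wr=1: FU; after: ALU=0 MUL=1 MEM=0 BR=0, R=0, W=0

issued = [0, 2, 3, 5]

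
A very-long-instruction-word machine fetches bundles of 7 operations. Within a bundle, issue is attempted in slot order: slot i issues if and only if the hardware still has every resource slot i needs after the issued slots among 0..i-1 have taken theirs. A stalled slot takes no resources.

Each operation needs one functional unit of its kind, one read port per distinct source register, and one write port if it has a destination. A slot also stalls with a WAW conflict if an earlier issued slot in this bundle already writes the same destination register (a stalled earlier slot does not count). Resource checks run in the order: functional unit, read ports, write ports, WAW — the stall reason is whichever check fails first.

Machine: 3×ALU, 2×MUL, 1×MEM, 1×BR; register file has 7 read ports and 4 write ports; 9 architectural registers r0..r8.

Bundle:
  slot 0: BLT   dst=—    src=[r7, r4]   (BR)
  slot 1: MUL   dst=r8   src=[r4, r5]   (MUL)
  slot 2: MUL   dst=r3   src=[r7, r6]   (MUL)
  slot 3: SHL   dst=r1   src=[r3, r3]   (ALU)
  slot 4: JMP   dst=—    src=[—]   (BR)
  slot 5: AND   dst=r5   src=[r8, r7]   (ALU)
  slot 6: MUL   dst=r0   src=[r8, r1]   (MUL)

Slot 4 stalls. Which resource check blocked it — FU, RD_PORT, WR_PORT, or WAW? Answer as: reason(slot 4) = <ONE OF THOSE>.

reason(slot 4) = FU

(0) want 1×BR +2rd +0wr — yes → AL3|MU2|ME1|BR0|rd5|wr4
(1) want 1×MUL +2rd +1wr — yes → AL3|MU1|ME1|BR0|rd3|wr3
(2) want 1×MUL +2rd +1wr — yes → AL3|MU0|ME1|BR0|rd1|wr2
(3) want 1×ALU +1rd +1wr — yes → AL2|MU0|ME1|BR0|rd0|wr1
(4) want 1×BR +0rd +0wr — FU → AL2|MU0|ME1|BR0|rd0|wr1
(5) want 1×ALU +2rd +1wr — RD_PORT → AL2|MU0|ME1|BR0|rd0|wr1
(6) want 1×MUL +2rd +1wr — FU → AL2|MU0|ME1|BR0|rd0|wr1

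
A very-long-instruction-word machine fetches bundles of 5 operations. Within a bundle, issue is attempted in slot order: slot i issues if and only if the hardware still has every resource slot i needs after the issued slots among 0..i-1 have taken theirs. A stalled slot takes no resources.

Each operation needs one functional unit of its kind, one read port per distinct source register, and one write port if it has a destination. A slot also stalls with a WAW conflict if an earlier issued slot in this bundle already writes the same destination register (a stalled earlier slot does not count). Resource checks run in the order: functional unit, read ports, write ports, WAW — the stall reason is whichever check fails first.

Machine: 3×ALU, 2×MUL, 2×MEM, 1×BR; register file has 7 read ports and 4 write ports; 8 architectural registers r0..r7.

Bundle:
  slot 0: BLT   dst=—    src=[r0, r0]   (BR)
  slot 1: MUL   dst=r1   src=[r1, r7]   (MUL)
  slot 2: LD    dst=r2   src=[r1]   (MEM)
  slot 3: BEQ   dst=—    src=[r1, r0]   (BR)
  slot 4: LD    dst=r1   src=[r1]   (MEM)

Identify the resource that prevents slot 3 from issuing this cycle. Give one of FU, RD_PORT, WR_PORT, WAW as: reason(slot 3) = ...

reason(slot 3) = FU

slot 0 (BR): ISSUE — free A3,Mu2,Ld2,B0 rp6 wp4
slot 1 (MUL): ISSUE — free A3,Mu1,Ld2,B0 rp4 wp3
slot 2 (MEM): ISSUE — free A3,Mu1,Ld1,B0 rp3 wp2
slot 3 (BR): stall FU — free A3,Mu1,Ld1,B0 rp3 wp2
slot 4 (MEM): stall WAW — free A3,Mu1,Ld1,B0 rp3 wp2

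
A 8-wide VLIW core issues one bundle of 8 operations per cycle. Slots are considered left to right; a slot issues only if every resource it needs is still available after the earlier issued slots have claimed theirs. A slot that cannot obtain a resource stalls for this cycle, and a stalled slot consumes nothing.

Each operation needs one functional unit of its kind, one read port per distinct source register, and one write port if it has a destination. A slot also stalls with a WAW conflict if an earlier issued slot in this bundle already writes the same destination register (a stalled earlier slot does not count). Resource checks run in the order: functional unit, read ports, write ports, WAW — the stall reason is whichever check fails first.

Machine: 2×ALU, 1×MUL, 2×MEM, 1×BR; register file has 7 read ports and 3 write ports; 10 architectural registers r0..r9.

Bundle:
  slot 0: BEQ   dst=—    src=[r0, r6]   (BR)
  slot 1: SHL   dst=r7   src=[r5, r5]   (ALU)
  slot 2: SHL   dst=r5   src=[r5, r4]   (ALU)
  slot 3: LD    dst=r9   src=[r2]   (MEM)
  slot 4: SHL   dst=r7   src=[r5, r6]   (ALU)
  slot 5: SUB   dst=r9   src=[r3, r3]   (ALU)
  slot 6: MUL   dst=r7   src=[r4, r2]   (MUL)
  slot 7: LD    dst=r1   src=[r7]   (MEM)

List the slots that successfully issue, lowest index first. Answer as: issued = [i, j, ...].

issued = [0, 1, 2, 3]

[0] BR needs rd=2 wr=0: ok; after: ALU=2 MUL=1 MEM=2 BR=0, R=5, W=3
[1] ALU needs rd=1 wr=1: ok; after: ALU=1 MUL=1 MEM=2 BR=0, R=4, W=2
[2] ALU needs rd=2 wr=1: ok; after: ALU=0 MUL=1 MEM=2 BR=0, R=2, W=1
[3] MEM needs rd=1 wr=1: ok; after: ALU=0 MUL=1 MEM=1 BR=0, R=1, W=0
[4] ALU needs rd=2 wr=1: FU; after: ALU=0 MUL=1 MEM=1 BR=0, R=1, W=0
[5] ALU needs rd=1 wr=1: FU; after: ALU=0 MUL=1 MEM=1 BR=0, R=1, W=0
[6] MUL needs rd=2 wr=1: RD_PORT; after: ALU=0 MUL=1 MEM=1 BR=0, R=1, W=0
[7] MEM needs rd=1 wr=1: WR_PORT; after: ALU=0 MUL=1 MEM=1 BR=0, R=1, W=0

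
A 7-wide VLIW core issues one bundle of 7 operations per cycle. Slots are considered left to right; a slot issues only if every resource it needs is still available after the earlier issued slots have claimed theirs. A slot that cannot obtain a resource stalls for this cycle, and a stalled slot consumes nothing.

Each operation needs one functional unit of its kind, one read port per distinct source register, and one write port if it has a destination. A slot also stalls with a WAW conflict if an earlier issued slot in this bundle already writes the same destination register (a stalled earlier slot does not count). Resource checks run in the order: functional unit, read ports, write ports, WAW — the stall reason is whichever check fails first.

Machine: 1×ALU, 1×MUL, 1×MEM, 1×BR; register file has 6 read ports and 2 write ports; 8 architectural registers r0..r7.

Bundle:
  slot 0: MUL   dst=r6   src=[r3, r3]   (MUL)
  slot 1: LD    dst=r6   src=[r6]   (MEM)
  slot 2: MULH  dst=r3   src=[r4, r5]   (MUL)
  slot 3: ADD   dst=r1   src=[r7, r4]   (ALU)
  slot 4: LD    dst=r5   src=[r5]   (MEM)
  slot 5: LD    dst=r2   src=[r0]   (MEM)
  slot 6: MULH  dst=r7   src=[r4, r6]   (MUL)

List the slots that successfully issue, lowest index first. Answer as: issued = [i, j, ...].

issued = [0, 3]

[0] MUL needs rd=1 wr=1: ok; after: ALU=1 MUL=0 MEM=1 BR=1, R=5, W=1
[1] MEM needs rd=1 wr=1: WAW; after: ALU=1 MUL=0 MEM=1 BR=1, R=5, W=1
[2] MUL needs rd=2 wr=1: FU; after: ALU=1 MUL=0 MEM=1 BR=1, R=5, W=1
[3] ALU needs rd=2 wr=1: ok; after: ALU=0 MUL=0 MEM=1 BR=1, R=3, W=0
[4] MEM needs rd=1 wr=1: WR_PORT; after: ALU=0 MUL=0 MEM=1 BR=1, R=3, W=0
[5] MEM needs rd=1 wr=1: WR_PORT; after: ALU=0 MUL=0 MEM=1 BR=1, R=3, W=0
[6] MUL needs rd=2 wr=1: FU; after: ALU=0 MUL=0 MEM=1 BR=1, R=3, W=0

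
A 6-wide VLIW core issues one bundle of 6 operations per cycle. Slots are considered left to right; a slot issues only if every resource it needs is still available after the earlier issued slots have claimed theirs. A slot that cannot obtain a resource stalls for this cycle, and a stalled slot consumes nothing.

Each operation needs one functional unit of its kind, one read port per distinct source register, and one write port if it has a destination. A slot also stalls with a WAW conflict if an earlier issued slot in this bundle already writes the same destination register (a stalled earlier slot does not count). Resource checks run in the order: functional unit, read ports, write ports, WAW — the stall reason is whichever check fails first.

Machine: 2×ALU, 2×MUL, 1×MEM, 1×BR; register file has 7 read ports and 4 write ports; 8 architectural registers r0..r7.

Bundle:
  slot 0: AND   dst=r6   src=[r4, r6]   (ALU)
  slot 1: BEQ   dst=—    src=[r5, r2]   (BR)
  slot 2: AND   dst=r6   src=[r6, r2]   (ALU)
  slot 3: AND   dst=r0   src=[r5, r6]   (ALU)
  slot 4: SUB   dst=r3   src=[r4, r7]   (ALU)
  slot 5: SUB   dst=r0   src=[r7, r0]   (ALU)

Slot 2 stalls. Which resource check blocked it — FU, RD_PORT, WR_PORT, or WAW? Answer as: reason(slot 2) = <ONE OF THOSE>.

reason(slot 2) = WAW

slot 0 (ALU): ISSUE — free A1,Mu2,Ld1,B1 rp5 wp3
slot 1 (BR): ISSUE — free A1,Mu2,Ld1,B0 rp3 wp3
slot 2 (ALU): stall WAW — free A1,Mu2,Ld1,B0 rp3 wp3
slot 3 (ALU): ISSUE — free A0,Mu2,Ld1,B0 rp1 wp2
slot 4 (ALU): stall FU — free A0,Mu2,Ld1,B0 rp1 wp2
slot 5 (ALU): stall FU — free A0,Mu2,Ld1,B0 rp1 wp2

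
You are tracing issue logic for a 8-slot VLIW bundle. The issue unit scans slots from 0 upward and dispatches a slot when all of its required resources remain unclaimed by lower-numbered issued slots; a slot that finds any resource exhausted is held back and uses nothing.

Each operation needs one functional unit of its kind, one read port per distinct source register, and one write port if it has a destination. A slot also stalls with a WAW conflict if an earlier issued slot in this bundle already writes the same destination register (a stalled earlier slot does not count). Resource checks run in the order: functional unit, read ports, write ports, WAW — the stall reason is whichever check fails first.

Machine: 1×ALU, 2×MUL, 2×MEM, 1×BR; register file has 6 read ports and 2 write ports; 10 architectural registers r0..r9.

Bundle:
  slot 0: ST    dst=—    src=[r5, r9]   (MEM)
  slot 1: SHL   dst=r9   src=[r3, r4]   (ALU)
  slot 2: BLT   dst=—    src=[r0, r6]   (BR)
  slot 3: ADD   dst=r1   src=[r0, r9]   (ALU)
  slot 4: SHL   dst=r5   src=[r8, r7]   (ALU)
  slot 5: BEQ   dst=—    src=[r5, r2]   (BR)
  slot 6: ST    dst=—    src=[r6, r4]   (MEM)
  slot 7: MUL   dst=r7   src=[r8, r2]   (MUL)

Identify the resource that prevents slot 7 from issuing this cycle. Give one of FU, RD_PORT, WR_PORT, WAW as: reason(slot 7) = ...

reason(slot 7) = RD_PORT

(0) want 1×MEM +2rd +0wr — yes → AL1|MU2|ME1|BR1|rd4|wr2
(1) want 1×ALU +2rd +1wr — yes → AL0|MU2|ME1|BR1|rd2|wr1
(2) want 1×BR +2rd +0wr — yes → AL0|MU2|ME1|BR0|rd0|wr1
(3) want 1×ALU +2rd +1wr — FU → AL0|MU2|ME1|BR0|rd0|wr1
(4) want 1×ALU +2rd +1wr — FU → AL0|MU2|ME1|BR0|rd0|wr1
(5) want 1×BR +2rd +0wr — FU → AL0|MU2|ME1|BR0|rd0|wr1
(6) want 1×MEM +2rd +0wr — RD_PORT → AL0|MU2|ME1|BR0|rd0|wr1
(7) want 1×MUL +2rd +1wr — RD_PORT → AL0|MU2|ME1|BR0|rd0|wr1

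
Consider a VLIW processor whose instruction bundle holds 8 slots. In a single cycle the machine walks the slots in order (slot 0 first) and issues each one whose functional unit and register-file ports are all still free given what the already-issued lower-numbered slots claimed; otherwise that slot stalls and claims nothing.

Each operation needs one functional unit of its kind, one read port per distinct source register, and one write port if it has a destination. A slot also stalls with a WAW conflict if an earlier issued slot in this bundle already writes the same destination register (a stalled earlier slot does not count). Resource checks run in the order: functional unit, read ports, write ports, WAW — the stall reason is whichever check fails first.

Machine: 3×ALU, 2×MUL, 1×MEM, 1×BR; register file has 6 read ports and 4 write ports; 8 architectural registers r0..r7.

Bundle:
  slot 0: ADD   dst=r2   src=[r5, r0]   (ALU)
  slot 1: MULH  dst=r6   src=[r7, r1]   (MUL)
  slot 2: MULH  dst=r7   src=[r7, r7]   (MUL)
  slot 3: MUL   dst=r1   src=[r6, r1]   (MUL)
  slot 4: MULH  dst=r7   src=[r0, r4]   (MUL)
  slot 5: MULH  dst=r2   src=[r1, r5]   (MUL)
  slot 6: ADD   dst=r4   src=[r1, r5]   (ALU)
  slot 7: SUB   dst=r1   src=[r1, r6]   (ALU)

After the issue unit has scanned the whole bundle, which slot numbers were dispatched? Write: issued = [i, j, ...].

issued = [0, 1, 2]

[0] ALU needs rd=2 wr=1: ok; after: ALU=2 MUL=2 MEM=1 BR=1, R=4, W=3
[1] MUL needs rd=2 wr=1: ok; after: ALU=2 MUL=1 MEM=1 BR=1, R=2, W=2
[2] MUL needs rd=1 wr=1: ok; after: ALU=2 MUL=0 MEM=1 BR=1, R=1, W=1
[3] MUL needs rd=2 wr=1: FU; after: ALU=2 MUL=0 MEM=1 BR=1, R=1, W=1
[4] MUL needs rd=2 wr=1: FU; after: ALU=2 MUL=0 MEM=1 BR=1, R=1, W=1
[5] MUL needs rd=2 wr=1: FU; after: ALU=2 MUL=0 MEM=1 BR=1, R=1, W=1
[6] ALU needs rd=2 wr=1: RD_PORT; after: ALU=2 MUL=0 MEM=1 BR=1, R=1, W=1
[7] ALU needs rd=2 wr=1: RD_PORT; after: ALU=2 MUL=0 MEM=1 BR=1, R=1, W=1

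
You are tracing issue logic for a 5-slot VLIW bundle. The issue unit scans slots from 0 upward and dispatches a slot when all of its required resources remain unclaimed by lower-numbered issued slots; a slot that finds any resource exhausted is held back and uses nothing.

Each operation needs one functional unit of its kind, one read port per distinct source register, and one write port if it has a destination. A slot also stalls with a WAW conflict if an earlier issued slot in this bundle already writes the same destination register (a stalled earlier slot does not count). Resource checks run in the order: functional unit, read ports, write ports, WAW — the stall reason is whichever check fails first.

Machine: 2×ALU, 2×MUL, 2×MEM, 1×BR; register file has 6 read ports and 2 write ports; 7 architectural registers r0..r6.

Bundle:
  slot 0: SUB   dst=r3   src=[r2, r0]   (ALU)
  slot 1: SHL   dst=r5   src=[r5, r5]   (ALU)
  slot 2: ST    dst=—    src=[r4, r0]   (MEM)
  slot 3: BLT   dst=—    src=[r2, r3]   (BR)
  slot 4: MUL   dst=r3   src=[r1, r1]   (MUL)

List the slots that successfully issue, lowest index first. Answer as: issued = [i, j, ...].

issued = [0, 1, 2]

[0] ALU needs rd=2 wr=1: ok; after: ALU=1 MUL=2 MEM=2 BR=1, R=4, W=1
[1] ALU needs rd=1 wr=1: ok; after: ALU=0 MUL=2 MEM=2 BR=1, R=3, W=0
[2] MEM needs rd=2 wr=0: ok; after: ALU=0 MUL=2 MEM=1 BR=1, R=1, W=0
[3] BR needs rd=2 wr=0: RD_PORT; after: ALU=0 MUL=2 MEM=1 BR=1, R=1, W=0
[4] MUL needs rd=1 wr=1: WR_PORT; after: ALU=0 MUL=2 MEM=1 BR=1, R=1, W=0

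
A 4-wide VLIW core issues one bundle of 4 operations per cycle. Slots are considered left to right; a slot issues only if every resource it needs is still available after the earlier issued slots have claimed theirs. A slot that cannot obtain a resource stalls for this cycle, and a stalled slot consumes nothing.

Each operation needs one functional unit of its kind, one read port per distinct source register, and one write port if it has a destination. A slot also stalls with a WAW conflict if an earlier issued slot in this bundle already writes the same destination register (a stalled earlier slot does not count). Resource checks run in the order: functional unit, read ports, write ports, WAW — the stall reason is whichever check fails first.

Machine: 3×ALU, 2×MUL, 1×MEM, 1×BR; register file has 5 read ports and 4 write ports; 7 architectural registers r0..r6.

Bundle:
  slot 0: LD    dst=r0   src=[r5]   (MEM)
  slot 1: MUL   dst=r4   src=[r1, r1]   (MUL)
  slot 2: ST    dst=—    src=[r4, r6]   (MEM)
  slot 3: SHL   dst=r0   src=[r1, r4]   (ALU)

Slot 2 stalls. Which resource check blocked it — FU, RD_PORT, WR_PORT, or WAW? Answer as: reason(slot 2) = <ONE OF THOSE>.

reason(slot 2) = FU

#0 MEM src=r5 dispatched  <A:3 Mu:2 Ld:0 B:1 rd:4 wr:3>
#1 MUL src=r1,r1 dispatched  <A:3 Mu:1 Ld:0 B:1 rd:3 wr:2>
#2 MEM src=r4,r6 held:FU  <A:3 Mu:1 Ld:0 B:1 rd:3 wr:2>
#3 ALU src=r1,r4 held:WAW  <A:3 Mu:1 Ld:0 B:1 rd:3 wr:2>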